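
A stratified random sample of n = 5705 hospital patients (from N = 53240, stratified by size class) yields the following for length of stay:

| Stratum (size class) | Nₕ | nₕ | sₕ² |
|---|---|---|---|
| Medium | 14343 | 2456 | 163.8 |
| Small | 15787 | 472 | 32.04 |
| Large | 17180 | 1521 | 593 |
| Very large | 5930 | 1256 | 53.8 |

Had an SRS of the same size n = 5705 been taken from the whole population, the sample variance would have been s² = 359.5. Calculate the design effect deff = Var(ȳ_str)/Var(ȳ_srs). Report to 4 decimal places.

0.8393

Var(ȳ_str) = Σ Wₕ²(1−fₕ)sₕ²/nₕ with Wₕ = Nₕ/53240:
  Medium: (14343/53240)²·(1−2456/14343)·163.8/2456 = 0.0040116377
  Small: (15787/53240)²·(1−472/15787)·32.04/472 = 0.0057901661
  Large: (17180/53240)²·(1−1521/17180)·593/1521 = 0.037002969
  Very large: (5930/53240)²·(1−1256/5930)·53.8/1256 = 4.1885137 × 10^-4
  → Var(ȳ_str) = 0.047223624.
Var(ȳ_srs) = (1 − 5705/53240)·359.5/5705 = 0.056262457.
deff = 0.047223624 / 0.056262457 = 0.8393.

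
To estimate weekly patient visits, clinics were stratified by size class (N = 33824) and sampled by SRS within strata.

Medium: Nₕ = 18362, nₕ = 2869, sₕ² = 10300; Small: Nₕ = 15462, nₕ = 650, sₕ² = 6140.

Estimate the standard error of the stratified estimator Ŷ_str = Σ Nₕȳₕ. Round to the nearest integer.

Var(Ŷ_str) = Σₕ Nₕ²(1 − fₕ)sₕ²/nₕ.
Medium: 18362²·(1 − 2869/18362)·10300/2869 = 1.0213208 × 10^9.
Small: 15462²·(1 − 650/15462)·6140/650 = 2.1633879 × 10^9.
Sum = 3.1847087 × 10^9.
SE = √(3.1847087 × 10^9) = 56433.

56433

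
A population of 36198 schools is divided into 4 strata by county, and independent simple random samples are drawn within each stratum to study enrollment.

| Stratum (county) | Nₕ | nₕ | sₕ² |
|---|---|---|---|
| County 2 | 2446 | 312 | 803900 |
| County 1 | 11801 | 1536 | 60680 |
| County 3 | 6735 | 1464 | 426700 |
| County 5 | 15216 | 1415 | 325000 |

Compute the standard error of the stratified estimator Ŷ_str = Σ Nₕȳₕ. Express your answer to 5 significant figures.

277150

Var(Ŷ_str) = Σₕ Nₕ²(1 − fₕ)sₕ²/nₕ.
County 2: 2446²·(1 − 312/2446)·803900/312 = 1.3449257 × 10^10.
County 1: 11801²·(1 − 1536/11801)·60680/1536 = 4.7855529 × 10^9.
County 3: 6735²·(1 − 1464/6735)·426700/1464 = 1.0346946 × 10^10.
County 5: 15216²·(1 − 1415/15216)·325000/1415 = 4.82323 × 10^10.
Sum = 7.6814056 × 10^10.
SE = √(7.6814056 × 10^10) = 277150.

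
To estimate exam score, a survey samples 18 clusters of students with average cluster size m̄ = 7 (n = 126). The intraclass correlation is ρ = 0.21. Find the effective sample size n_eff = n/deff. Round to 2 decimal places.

55.75

deff = 1 + (7 − 1)·0.21 = 1 + 1.26 = 2.26.
n_eff = 126 / 2.26 = 55.75.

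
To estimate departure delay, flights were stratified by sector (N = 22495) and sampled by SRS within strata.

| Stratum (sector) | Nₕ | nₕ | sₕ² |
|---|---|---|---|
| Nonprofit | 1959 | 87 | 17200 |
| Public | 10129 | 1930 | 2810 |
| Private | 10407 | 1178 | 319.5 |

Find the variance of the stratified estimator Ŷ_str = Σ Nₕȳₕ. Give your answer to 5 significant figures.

Var(Ŷ_str) = Σₕ Nₕ²(1 − fₕ)sₕ²/nₕ.
Nonprofit: 1959²·(1 − 87/1959)·17200/87 = 7.2501914 × 10^8.
Public: 10129²·(1 − 1930/10129)·2810/1930 = 1.2091397 × 10^8.
Private: 10407²·(1 − 1178/10407)·319.5/1178 = 2.6049883 × 10^7.
Sum = 8.7198299 × 10^8.

8.7198 × 10^8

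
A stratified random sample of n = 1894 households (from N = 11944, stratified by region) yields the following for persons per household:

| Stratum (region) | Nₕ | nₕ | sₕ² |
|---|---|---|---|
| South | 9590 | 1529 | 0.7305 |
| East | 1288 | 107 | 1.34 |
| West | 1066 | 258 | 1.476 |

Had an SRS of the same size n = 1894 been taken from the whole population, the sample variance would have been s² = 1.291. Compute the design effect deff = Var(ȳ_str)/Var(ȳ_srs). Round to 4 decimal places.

0.7444

Var(ȳ_str) = Σ Wₕ²(1−fₕ)sₕ²/nₕ with Wₕ = Nₕ/11944:
  South: (9590/11944)²·(1−1529/9590)·0.7305/1529 = 2.5889322 × 10^-4
  East: (1288/11944)²·(1−107/1288)·1.34/107 = 1.3353257 × 10^-4
  West: (1066/11944)²·(1−258/1066)·1.476/258 = 3.4541057 × 10^-5
  → Var(ȳ_str) = 4.2696685 × 10^-4.
Var(ȳ_srs) = (1 − 1894/11944)·1.291/1894 = 5.7353845 × 10^-4.
deff = (4.2696685 × 10^-4) / (5.7353845 × 10^-4) = 0.7444.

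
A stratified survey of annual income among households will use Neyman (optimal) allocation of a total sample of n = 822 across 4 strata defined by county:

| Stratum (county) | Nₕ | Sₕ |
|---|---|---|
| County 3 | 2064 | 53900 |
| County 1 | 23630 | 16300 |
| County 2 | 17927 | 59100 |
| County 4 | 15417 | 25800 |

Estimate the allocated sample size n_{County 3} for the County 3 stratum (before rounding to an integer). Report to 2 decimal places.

Neyman allocation: nₕ = n·NₕSₕ / Σⱼ NⱼSⱼ.
Σ NⱼSⱼ = 2064·53900 + 23630·16300 + 17927·59100 + 15417·25800 = 1.9536629 × 10^9.
n_{County 3} = 822·2064·53900 / (1.9536629 × 10^9) = 46.81.

46.81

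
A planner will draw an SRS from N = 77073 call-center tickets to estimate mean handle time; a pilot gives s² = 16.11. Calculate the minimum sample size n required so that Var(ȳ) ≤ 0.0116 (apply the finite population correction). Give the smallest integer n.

Without fpc, n₀ = s²/D = 16.11/0.0116 = 1388.7931.
With fpc, (1 − n/N)·s²/n ≤ D requires n ≥ n₀/(1 + n₀/N) = 1388.7931/(1 + 1388.7931/77073) = 1364.2111.
Rounding up, n = 1365.

1365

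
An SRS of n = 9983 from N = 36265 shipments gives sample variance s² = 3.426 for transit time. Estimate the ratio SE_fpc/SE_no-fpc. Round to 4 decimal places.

f = n/N = 9983/36265 = 0.27527919.
SE_no-fpc = √(s²/n) = 0.01852521; SE_fpc = √((1−f)s²/n) = 0.015770611.
Ratio = √(1−f) = 0.85130535.

0.8513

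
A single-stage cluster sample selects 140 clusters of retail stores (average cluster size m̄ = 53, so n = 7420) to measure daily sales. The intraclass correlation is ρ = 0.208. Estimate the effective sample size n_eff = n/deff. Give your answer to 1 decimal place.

628.0

deff = 1 + (53 − 1)·0.208 = 1 + 10.816 = 11.816.
n_eff = 7420 / 11.816 = 628.0.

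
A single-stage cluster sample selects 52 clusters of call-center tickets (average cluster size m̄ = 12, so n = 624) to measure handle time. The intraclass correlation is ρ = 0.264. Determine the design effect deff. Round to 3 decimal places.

3.904

deff = 1 + (12 − 1)·0.264 = 1 + 2.904 = 3.904.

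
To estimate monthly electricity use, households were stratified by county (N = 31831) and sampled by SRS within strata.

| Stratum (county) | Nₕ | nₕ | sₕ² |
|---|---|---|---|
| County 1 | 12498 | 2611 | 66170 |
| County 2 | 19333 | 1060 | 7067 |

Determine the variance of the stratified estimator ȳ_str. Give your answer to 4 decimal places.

Var(ȳ_str) = Σₕ Wₕ²(1 − fₕ)sₕ²/nₕ with Wₕ = Nₕ/N, N = 31831.
County 1: Wₕ = 0.39263611; term = 0.39263611²·(1 − 0.20891343)·66170/2611 = 3.0907135.
County 2: Wₕ = 0.60736389; term = 0.60736389²·(1 − 0.05482853)·7067/1060 = 2.324544.
Sum = 5.4152575.

5.4153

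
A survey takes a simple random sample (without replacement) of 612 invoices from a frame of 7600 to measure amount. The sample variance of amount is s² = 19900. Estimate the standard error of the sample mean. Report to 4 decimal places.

5.4679

Under SRS without replacement, Var(ȳ) = (1 − f)·s²/n with f = n/N = 612/7600 = 0.08052632.
Var(ȳ) = (1 − 0.08052632)·19900/612 = 0.91947368·32.51634 = 29.897919.
SE(ȳ) = √(29.897919) = 5.4679.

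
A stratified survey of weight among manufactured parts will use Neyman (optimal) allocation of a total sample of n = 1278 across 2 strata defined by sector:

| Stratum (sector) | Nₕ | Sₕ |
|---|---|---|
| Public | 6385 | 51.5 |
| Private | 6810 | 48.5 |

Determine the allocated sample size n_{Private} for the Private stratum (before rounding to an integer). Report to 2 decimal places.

Neyman allocation: nₕ = n·NₕSₕ / Σⱼ NⱼSⱼ.
Σ NⱼSⱼ = 6385·51.5 + 6810·48.5 = 659112.5.
n_{Private} = 1278·6810·48.5 / 659112.5 = 640.41.

640.41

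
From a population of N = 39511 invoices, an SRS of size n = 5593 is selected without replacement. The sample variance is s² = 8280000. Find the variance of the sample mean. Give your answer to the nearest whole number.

1271

Under SRS without replacement, Var(ȳ) = (1 − f)·s²/n with f = n/N = 5593/39511 = 0.14155552.
Var(ȳ) = (1 − 0.14155552)·8280000/5593 = 0.85844448·1480.422 = 1270.8601.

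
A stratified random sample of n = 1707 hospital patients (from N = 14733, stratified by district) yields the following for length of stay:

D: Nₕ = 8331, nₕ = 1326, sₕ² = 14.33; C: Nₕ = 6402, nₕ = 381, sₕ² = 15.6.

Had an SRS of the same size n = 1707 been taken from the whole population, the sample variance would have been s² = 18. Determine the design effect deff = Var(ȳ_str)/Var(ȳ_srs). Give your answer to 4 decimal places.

1.0916

Var(ȳ_str) = Σ Wₕ²(1−fₕ)sₕ²/nₕ with Wₕ = Nₕ/14733:
  D: (8331/14733)²·(1−1326/8331)·14.33/1326 = 0.0029055313
  C: (6402/14733)²·(1−381/6402)·15.6/381 = 0.0072711238
  → Var(ȳ_str) = 0.010176655.
Var(ȳ_srs) = (1 − 1707/14733)·18/1707 = 0.0093230684.
deff = 0.010176655 / 0.0093230684 = 1.0916.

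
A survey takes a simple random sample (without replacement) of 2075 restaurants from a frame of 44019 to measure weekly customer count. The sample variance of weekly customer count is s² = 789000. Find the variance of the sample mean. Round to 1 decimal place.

Under SRS without replacement, Var(ȳ) = (1 − f)·s²/n with f = n/N = 2075/44019 = 0.04713874.
Var(ȳ) = (1 − 0.04713874)·789000/2075 = 0.95286126·380.24096 = 362.31689.

362.3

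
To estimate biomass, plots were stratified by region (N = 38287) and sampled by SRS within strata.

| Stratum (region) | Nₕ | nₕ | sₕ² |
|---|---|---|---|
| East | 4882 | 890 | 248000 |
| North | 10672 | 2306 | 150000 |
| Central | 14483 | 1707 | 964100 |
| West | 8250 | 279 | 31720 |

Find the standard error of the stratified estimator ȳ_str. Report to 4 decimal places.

9.1683

Var(ȳ_str) = Σₕ Wₕ²(1 − fₕ)sₕ²/nₕ with Wₕ = Nₕ/N, N = 38287.
East: Wₕ = 0.12751064; term = 0.12751064²·(1 − 0.18230234)·248000/890 = 3.704651.
North: Wₕ = 0.27873691; term = 0.27873691²·(1 − 0.21607946)·150000/2306 = 3.9618037.
Central: Wₕ = 0.37827461; term = 0.37827461²·(1 − 0.11786232)·964100/1707 = 71.291757.
West: Wₕ = 0.21547784; term = 0.21547784²·(1 − 0.03381818)·31720/279 = 5.1002687.
Sum = 84.05848.
SE = √(84.05848) = 9.1683.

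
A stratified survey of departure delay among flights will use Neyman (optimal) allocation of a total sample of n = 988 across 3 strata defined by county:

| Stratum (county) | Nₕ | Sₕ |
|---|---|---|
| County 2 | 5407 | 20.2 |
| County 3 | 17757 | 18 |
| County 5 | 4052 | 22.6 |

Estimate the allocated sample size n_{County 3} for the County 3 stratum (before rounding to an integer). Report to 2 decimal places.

606.80

Neyman allocation: nₕ = n·NₕSₕ / Σⱼ NⱼSⱼ.
Σ NⱼSⱼ = 5407·20.2 + 17757·18 + 4052·22.6 = 520422.6.
n_{County 3} = 988·17757·18 / 520422.6 = 606.80.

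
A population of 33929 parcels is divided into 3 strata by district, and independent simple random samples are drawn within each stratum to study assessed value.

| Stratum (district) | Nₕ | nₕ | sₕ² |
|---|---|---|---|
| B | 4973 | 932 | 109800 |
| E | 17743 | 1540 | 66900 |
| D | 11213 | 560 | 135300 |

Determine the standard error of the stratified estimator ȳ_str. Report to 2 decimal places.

6.16

Var(ȳ_str) = Σₕ Wₕ²(1 − fₕ)sₕ²/nₕ with Wₕ = Nₕ/N, N = 33929.
B: Wₕ = 0.14657078; term = 0.14657078²·(1 − 0.18741202)·109800/932 = 2.0566085.
E: Wₕ = 0.52294497; term = 0.52294497²·(1 − 0.08679479)·66900/1540 = 10.848901.
D: Wₕ = 0.33048425; term = 0.33048425²·(1 − 0.04994203)·135300/560 = 25.070408.
Sum = 37.975918.
SE = √(37.975918) = 6.16.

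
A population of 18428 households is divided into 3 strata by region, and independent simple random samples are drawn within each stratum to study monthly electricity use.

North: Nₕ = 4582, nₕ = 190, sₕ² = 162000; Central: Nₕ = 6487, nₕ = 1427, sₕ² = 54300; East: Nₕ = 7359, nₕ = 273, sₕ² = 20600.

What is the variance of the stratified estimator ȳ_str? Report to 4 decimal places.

65.7918

Var(ȳ_str) = Σₕ Wₕ²(1 − fₕ)sₕ²/nₕ with Wₕ = Nₕ/N, N = 18428.
North: Wₕ = 0.24864337; term = 0.24864337²·(1 − 0.04146661)·162000/190 = 50.526873.
Central: Wₕ = 0.35201867; term = 0.35201867²·(1 − 0.21997842)·54300/1427 = 3.6780181.
East: Wₕ = 0.39933796; term = 0.39933796²·(1 − 0.03709743)·20600/273 = 11.586923.
Sum = 65.791814.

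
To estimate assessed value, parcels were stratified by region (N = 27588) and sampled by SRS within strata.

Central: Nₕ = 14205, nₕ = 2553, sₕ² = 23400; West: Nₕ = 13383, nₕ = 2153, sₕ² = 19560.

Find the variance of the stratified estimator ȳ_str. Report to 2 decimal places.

Var(ȳ_str) = Σₕ Wₕ²(1 − fₕ)sₕ²/nₕ with Wₕ = Nₕ/N, N = 27588.
Central: Wₕ = 0.51489778; term = 0.51489778²·(1 − 0.17972545)·23400/2553 = 1.9932709.
West: Wₕ = 0.48510222; term = 0.48510222²·(1 − 0.16087574)·19560/2153 = 1.7939801.
Sum = 3.787251.

3.79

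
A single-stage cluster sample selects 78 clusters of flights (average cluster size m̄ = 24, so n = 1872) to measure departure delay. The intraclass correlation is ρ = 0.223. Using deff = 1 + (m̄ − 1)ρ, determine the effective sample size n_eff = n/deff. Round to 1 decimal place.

deff = 1 + (24 − 1)·0.223 = 1 + 5.129 = 6.129.
n_eff = 1872 / 6.129 = 305.4.

305.4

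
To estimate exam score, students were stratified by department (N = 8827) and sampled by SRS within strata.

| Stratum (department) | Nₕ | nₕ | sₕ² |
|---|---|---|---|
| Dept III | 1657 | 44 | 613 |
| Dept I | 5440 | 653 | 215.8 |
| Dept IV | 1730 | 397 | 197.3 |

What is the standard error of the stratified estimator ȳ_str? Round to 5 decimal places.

Var(ȳ_str) = Σₕ Wₕ²(1 − fₕ)sₕ²/nₕ with Wₕ = Nₕ/N, N = 8827.
Dept III: Wₕ = 0.18771950; term = 0.18771950²·(1 − 0.02655401)·613/44 = 0.47790153.
Dept I: Wₕ = 0.61629093; term = 0.61629093²·(1 − 0.12003676)·215.8/653 = 0.11045219.
Dept IV: Wₕ = 0.19598958; term = 0.19598958²·(1 − 0.22947977)·197.3/397 = 0.014709116.
Sum = 0.60306284.
SE = √(0.60306284) = 0.77657.

0.77657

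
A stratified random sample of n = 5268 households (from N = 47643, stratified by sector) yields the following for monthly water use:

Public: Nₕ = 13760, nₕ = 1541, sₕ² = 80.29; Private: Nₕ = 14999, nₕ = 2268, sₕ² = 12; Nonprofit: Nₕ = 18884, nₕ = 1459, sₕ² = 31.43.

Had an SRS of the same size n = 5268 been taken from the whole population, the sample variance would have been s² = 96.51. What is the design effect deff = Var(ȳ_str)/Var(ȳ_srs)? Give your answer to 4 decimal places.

0.4558

Var(ȳ_str) = Σ Wₕ²(1−fₕ)sₕ²/nₕ with Wₕ = Nₕ/47643:
  Public: (13760/47643)²·(1−1541/13760)·80.29/1541 = 0.0038593549
  Private: (14999/47643)²·(1−2268/14999)·12/2268 = 4.451074 × 10^-4
  Nonprofit: (18884/47643)²·(1−1459/18884)·31.43/1459 = 0.003122897
  → Var(ȳ_str) = 0.0074273593.
Var(ȳ_srs) = (1 − 5268/47643)·96.51/5268 = 0.016294354.
deff = 0.0074273593 / 0.016294354 = 0.4558.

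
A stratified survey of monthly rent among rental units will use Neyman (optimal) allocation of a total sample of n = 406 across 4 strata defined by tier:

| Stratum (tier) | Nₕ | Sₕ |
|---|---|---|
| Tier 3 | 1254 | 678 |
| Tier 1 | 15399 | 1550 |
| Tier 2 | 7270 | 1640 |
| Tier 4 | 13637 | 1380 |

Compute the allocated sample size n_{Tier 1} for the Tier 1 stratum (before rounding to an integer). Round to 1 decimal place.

174.7

Neyman allocation: nₕ = n·NₕSₕ / Σⱼ NⱼSⱼ.
Σ NⱼSⱼ = 1254·678 + 15399·1550 + 7270·1640 + 13637·1380 = 5.5460522 × 10^7.
n_{Tier 1} = 406·15399·1550 / (5.5460522 × 10^7) = 174.7.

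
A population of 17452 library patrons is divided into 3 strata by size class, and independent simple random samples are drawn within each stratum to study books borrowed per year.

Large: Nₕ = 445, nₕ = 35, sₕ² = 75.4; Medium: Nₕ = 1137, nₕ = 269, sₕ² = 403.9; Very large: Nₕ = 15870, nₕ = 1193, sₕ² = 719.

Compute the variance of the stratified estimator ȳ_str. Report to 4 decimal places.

Var(ȳ_str) = Σₕ Wₕ²(1 − fₕ)sₕ²/nₕ with Wₕ = Nₕ/N, N = 17452.
Large: Wₕ = 0.02549851; term = 0.02549851²·(1 − 0.07865169)·75.4/35 = 0.0012904963.
Medium: Wₕ = 0.06515013; term = 0.06515013²·(1 − 0.23658751)·403.9/269 = 0.0048653194.
Very large: Wₕ = 0.90935136; term = 0.90935136²·(1 − 0.07517328)·719/1193 = 0.46090589.
Sum = 0.46706171.

0.4671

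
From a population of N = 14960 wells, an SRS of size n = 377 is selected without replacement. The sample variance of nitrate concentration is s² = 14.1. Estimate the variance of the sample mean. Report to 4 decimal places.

0.0365

Under SRS without replacement, Var(ȳ) = (1 − f)·s²/n with f = n/N = 377/14960 = 0.02520053.
Var(ȳ) = (1 − 0.02520053)·14.1/377 = 0.97479947·0.037400531 = 0.036458017.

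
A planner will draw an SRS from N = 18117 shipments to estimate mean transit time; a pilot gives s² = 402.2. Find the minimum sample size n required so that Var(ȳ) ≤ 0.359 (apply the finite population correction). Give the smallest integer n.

Without fpc, n₀ = s²/D = 402.2/0.359 = 1120.3343.
With fpc, (1 − n/N)·s²/n ≤ D requires n ≥ n₀/(1 + n₀/N) = 1120.3343/(1 + 1120.3343/18117) = 1055.0888.
Rounding up, n = 1056.

1056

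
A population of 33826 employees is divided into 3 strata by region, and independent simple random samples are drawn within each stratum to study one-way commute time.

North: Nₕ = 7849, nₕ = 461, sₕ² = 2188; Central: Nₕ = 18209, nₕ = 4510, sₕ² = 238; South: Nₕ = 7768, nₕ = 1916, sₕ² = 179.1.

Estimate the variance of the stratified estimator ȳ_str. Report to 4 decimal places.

Var(ȳ_str) = Σₕ Wₕ²(1 − fₕ)sₕ²/nₕ with Wₕ = Nₕ/N, N = 33826.
North: Wₕ = 0.23204044; term = 0.23204044²·(1 − 0.05873360)·2188/461 = 0.24053945.
Central: Wₕ = 0.53831372; term = 0.53831372²·(1 − 0.24767972)·238/4510 = 0.011504668.
South: Wₕ = 0.22964583; term = 0.22964583²·(1 − 0.24665294)·179.1/1916 = 0.0037137471.
Sum = 0.25575787.

0.2558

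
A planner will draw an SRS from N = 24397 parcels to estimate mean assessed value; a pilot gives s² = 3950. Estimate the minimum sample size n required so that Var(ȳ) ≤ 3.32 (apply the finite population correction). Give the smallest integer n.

Without fpc, n₀ = s²/D = 3950/3.32 = 1189.7590.
With fpc, (1 − n/N)·s²/n ≤ D requires n ≥ n₀/(1 + n₀/N) = 1189.7590/(1 + 1189.7590/24397) = 1134.4364.
Rounding up, n = 1135.

1135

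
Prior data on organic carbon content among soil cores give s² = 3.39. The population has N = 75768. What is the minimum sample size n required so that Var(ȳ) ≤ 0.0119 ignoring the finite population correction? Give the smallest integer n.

285

Without fpc, n₀ = s²/D = 3.39/0.0119 = 284.8739.
Rounding up, n = 285.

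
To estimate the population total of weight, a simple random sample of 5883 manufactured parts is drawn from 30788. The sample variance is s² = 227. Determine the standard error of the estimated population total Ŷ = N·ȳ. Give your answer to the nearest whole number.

Var(Ŷ) = N²·Var(ȳ) = N²·(1 − n/N)·s²/n.
f = 5883/30788 = 0.19108094; Var(ȳ) = 0.80891906·227/5883 = 0.031212753.
Var(Ŷ) = 30788² · 0.031212753 = 2.9586598 × 10^7.
SE(Ŷ) = √(2.9586598 × 10^7) = 5439.

5439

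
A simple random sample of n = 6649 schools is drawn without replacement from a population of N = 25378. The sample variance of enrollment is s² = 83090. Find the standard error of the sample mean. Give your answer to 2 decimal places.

3.04

Under SRS without replacement, Var(ȳ) = (1 − f)·s²/n with f = n/N = 6649/25378 = 0.26199858.
Var(ȳ) = (1 − 0.26199858)·83090/6649 = 0.73800142·12.496616 = 9.2225204.
SE(ȳ) = √(9.2225204) = 3.04.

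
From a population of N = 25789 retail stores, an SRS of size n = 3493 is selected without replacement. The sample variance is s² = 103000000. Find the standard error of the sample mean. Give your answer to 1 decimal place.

Under SRS without replacement, Var(ȳ) = (1 − f)·s²/n with f = n/N = 3493/25789 = 0.13544534.
Var(ȳ) = (1 − 0.13544534)·103000000/3493 = 0.86455466·29487.547 = 25493.596.
SE(ȳ) = √(25493.596) = 159.7.

159.7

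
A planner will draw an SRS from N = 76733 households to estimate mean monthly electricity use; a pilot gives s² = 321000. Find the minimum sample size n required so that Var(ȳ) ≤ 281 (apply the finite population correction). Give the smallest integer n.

1126

Without fpc, n₀ = s²/D = 321000/281 = 1142.3488.
With fpc, (1 − n/N)·s²/n ≤ D requires n ≥ n₀/(1 + n₀/N) = 1142.3488/(1 + 1142.3488/76733) = 1125.5918.
Rounding up, n = 1126.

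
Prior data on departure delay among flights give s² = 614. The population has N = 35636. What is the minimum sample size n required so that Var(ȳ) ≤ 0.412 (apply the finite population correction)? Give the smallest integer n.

1431

Without fpc, n₀ = s²/D = 614/0.412 = 1490.2913.
With fpc, (1 − n/N)·s²/n ≤ D requires n ≥ n₀/(1 + n₀/N) = 1490.2913/(1 + 1490.2913/35636) = 1430.4693.
Rounding up, n = 1431.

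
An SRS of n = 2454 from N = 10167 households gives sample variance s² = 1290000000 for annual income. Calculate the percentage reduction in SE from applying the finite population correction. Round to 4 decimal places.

12.9006

f = n/N = 2454/10167 = 0.24136914.
SE_no-fpc = √(s²/n) = 725.03267; SE_fpc = √((1−f)s²/n) = 631.49924.
Ratio = √(1−f) = 0.87099418. Reduction = 100·(1 − 0.87099418) = 12.9006%.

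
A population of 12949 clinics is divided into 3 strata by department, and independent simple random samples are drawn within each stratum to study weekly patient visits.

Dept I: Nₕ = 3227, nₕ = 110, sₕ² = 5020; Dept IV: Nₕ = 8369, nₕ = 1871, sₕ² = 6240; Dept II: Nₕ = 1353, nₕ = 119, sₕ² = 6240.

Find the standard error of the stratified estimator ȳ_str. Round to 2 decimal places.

Var(ȳ_str) = Σₕ Wₕ²(1 − fₕ)sₕ²/nₕ with Wₕ = Nₕ/N, N = 12949.
Dept I: Wₕ = 0.24920843; term = 0.24920843²·(1 − 0.03408739)·5020/110 = 2.7376274.
Dept IV: Wₕ = 0.64630473; term = 0.64630473²·(1 − 0.22356315)·6240/1871 = 1.0816621.
Dept II: Wₕ = 0.10448683; term = 0.10448683²·(1 − 0.08795270)·6240/119 = 0.52212937.
Sum = 4.3414189.
SE = √(4.3414189) = 2.08.

2.08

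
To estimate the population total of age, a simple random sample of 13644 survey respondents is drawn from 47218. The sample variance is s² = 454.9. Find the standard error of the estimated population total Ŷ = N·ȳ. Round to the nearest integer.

7270

Var(Ŷ) = N²·Var(ȳ) = N²·(1 − n/N)·s²/n.
f = 13644/47218 = 0.28895760; Var(ȳ) = 0.71104240·454.9/13644 = 0.023706625.
Var(Ŷ) = 47218² · 0.023706625 = 5.2854857 × 10^7.
SE(Ŷ) = √(5.2854857 × 10^7) = 7270.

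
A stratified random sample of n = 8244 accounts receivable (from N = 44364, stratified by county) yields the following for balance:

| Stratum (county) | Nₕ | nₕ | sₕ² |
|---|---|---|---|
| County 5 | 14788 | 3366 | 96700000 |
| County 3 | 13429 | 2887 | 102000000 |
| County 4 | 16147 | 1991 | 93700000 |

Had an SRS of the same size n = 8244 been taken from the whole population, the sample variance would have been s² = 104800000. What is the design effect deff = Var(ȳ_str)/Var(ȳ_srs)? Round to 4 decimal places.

Var(ȳ_str) = Σ Wₕ²(1−fₕ)sₕ²/nₕ with Wₕ = Nₕ/44364:
  County 5: (14788/44364)²·(1−3366/14788)·96700000/3366 = 2465.4861
  County 3: (13429/44364)²·(1−2887/13429)·102000000/2887 = 2541.3161
  County 4: (16147/44364)²·(1−1991/16147)·93700000/1991 = 5465.6188
  → Var(ȳ_str) = 10472.421.
Var(ȳ_srs) = (1 − 8244/44364)·104800000/8244 = 10350.
deff = 10472.421 / 10350 = 1.0118.

1.0118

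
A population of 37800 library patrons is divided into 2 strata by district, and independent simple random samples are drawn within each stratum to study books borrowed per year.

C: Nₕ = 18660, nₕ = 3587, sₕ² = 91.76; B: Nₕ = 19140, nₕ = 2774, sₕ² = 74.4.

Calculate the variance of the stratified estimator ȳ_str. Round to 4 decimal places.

0.0109

Var(ȳ_str) = Σₕ Wₕ²(1 − fₕ)sₕ²/nₕ with Wₕ = Nₕ/N, N = 37800.
C: Wₕ = 0.49365079; term = 0.49365079²·(1 − 0.19222937)·91.76/3587 = 0.0050355831.
B: Wₕ = 0.50634921; term = 0.50634921²·(1 − 0.14493208)·74.4/2774 = 0.0058798651.
Sum = 0.010915448.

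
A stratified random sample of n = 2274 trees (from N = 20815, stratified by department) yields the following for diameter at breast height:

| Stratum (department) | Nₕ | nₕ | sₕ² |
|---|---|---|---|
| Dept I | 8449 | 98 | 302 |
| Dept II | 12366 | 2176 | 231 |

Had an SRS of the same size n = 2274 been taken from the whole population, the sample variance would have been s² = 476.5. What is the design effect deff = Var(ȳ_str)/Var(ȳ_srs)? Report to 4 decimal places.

2.8541

Var(ȳ_str) = Σ Wₕ²(1−fₕ)sₕ²/nₕ with Wₕ = Nₕ/20815:
  Dept I: (8449/20815)²·(1−98/8449)·302/98 = 0.50184758
  Dept II: (12366/20815)²·(1−2176/12366)·231/2176 = 0.030874767
  → Var(ȳ_str) = 0.53272235.
Var(ȳ_srs) = (1 − 2274/20815)·476.5/2274 = 0.18665051.
deff = 0.53272235 / 0.18665051 = 2.8541.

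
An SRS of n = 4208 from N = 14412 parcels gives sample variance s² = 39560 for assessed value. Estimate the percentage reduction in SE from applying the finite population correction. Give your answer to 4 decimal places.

15.8560

f = n/N = 4208/14412 = 0.29197891.
SE_no-fpc = √(s²/n) = 3.066128; SE_fpc = √((1−f)s²/n) = 2.5799624.
Ratio = √(1−f) = 0.84143989. Reduction = 100·(1 − 0.84143989) = 15.8560%.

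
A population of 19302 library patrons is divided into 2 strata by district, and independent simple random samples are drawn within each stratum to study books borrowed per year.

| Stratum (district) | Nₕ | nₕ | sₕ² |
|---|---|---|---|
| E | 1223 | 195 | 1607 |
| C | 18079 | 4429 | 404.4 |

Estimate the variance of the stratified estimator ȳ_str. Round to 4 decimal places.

Var(ȳ_str) = Σₕ Wₕ²(1 − fₕ)sₕ²/nₕ with Wₕ = Nₕ/N, N = 19302.
E: Wₕ = 0.06336131; term = 0.06336131²·(1 − 0.15944399)·1607/195 = 0.027809694.
C: Wₕ = 0.93663869; term = 0.93663869²·(1 − 0.24498036)·404.4/4429 = 0.060479459.
Sum = 0.088289153.

0.0883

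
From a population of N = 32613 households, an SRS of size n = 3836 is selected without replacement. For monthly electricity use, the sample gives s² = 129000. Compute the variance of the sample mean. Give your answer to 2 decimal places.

Under SRS without replacement, Var(ȳ) = (1 − f)·s²/n with f = n/N = 3836/32613 = 0.11762181.
Var(ȳ) = (1 − 0.11762181)·129000/3836 = 0.88237819·33.62878 = 29.673302.

29.67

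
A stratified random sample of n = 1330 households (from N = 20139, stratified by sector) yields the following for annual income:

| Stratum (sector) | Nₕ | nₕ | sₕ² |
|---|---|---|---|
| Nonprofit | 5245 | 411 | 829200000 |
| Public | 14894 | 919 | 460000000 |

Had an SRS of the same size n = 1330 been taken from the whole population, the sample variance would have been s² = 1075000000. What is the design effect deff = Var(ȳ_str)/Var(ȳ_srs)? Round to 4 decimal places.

Var(ȳ_str) = Σ Wₕ²(1−fₕ)sₕ²/nₕ with Wₕ = Nₕ/20139:
  Nonprofit: (5245/20139)²·(1−411/5245)·829200000/411 = 126122.86
  Public: (14894/20139)²·(1−919/14894)·460000000/919 = 256879.64
  → Var(ȳ_str) = 383002.5.
Var(ȳ_srs) = (1 − 1330/20139)·1075000000/1330 = 754891.66.
deff = 383002.5 / 754891.66 = 0.5074.

0.5074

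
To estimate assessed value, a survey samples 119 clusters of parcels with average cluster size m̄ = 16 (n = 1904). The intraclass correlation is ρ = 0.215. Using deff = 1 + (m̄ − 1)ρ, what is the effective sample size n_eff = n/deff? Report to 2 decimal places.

deff = 1 + (16 − 1)·0.215 = 1 + 3.225 = 4.225.
n_eff = 1904 / 4.225 = 450.65.

450.65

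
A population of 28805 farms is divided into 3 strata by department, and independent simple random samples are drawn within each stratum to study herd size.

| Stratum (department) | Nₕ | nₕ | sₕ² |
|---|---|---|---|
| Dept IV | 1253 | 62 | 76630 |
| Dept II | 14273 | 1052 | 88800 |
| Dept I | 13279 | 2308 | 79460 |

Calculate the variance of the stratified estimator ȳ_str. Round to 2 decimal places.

Var(ȳ_str) = Σₕ Wₕ²(1 − fₕ)sₕ²/nₕ with Wₕ = Nₕ/N, N = 28805.
Dept IV: Wₕ = 0.04349939; term = 0.04349939²·(1 − 0.04948125)·76630/62 = 2.2229731.
Dept II: Wₕ = 0.49550425; term = 0.49550425²·(1 − 0.07370560)·88800/1052 = 19.197339.
Dept I: Wₕ = 0.46099635; term = 0.46099635²·(1 − 0.17380827)·79460/2308 = 6.0448925.
Sum = 27.465205.

27.47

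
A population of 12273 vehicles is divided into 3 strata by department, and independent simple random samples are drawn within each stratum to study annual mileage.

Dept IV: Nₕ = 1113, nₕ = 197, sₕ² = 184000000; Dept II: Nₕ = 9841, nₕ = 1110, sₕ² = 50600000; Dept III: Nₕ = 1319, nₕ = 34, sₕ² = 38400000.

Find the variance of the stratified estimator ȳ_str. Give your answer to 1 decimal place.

Var(ȳ_str) = Σₕ Wₕ²(1 − fₕ)sₕ²/nₕ with Wₕ = Nₕ/N, N = 12273.
Dept IV: Wₕ = 0.09068687; term = 0.09068687²·(1 − 0.17699910)·184000000/197 = 6321.8002.
Dept II: Wₕ = 0.80184144; term = 0.80184144²·(1 − 0.11279342)·50600000/1110 = 26003.349.
Dept III: Wₕ = 0.10747169; term = 0.10747169²·(1 − 0.02577710)·38400000/34 = 12708.631.
Sum = 45033.78.

45033.8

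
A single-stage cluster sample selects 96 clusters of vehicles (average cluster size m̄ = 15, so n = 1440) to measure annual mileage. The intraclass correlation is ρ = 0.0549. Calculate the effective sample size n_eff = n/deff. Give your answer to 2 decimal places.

814.20

deff = 1 + (15 − 1)·0.0549 = 1 + 0.7686 = 1.7686.
n_eff = 1440 / 1.7686 = 814.20.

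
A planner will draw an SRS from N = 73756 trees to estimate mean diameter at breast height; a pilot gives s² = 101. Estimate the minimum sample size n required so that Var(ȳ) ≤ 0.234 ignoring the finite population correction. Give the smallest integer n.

Without fpc, n₀ = s²/D = 101/0.234 = 431.6239.
Rounding up, n = 432.

432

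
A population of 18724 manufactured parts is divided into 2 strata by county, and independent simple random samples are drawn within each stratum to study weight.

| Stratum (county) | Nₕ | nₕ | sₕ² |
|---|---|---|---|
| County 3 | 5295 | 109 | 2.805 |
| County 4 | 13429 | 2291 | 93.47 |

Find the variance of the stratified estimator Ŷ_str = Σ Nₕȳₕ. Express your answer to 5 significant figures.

Var(Ŷ_str) = Σₕ Nₕ²(1 − fₕ)sₕ²/nₕ.
County 3: 5295²·(1 − 109/5295)·2.805/109 = 706650.78.
County 4: 13429²·(1 − 2291/13429)·93.47/2291 = 6.102363 × 10^6.
Sum = 6.8090138 × 10^6.

6.8090 × 10^6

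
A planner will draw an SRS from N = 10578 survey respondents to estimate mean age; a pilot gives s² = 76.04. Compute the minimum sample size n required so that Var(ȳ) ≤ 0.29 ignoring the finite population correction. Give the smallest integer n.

Without fpc, n₀ = s²/D = 76.04/0.29 = 262.2069.
Rounding up, n = 263.

263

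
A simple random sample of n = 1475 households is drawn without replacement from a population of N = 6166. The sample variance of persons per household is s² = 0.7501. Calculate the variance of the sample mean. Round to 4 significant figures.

Under SRS without replacement, Var(ȳ) = (1 − f)·s²/n with f = n/N = 1475/6166 = 0.23921505.
Var(ȳ) = (1 − 0.23921505)·0.7501/1475 = 0.76078495·5.0854237 × 10^-4 = 3.8689138 × 10^-4.

3.869 × 10^-4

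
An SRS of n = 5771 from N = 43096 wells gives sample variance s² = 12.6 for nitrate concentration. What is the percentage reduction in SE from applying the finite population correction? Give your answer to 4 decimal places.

f = n/N = 5771/43096 = 0.13391034.
SE_no-fpc = √(s²/n) = 0.046726122; SE_fpc = √((1−f)s²/n) = 0.043485169.
Ratio = √(1−f) = 0.93063938. Reduction = 100·(1 − 0.93063938) = 6.9361%.

6.9361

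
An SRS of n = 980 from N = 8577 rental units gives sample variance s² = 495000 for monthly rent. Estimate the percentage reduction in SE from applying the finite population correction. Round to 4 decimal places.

f = n/N = 980/8577 = 0.11425906.
SE_no-fpc = √(s²/n) = 22.474475; SE_fpc = √((1−f)s²/n) = 21.151585.
Ratio = √(1−f) = 0.94113811. Reduction = 100·(1 − 0.94113811) = 5.8862%.

5.8862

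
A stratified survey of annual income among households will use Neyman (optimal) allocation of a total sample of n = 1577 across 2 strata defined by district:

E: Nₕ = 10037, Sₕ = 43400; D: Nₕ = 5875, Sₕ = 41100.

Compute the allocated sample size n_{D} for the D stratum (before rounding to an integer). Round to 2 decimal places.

562.40

Neyman allocation: nₕ = n·NₕSₕ / Σⱼ NⱼSⱼ.
Σ NⱼSⱼ = 10037·43400 + 5875·41100 = 6.770683 × 10^8.
n_{D} = 1577·5875·41100 / (6.770683 × 10^8) = 562.40.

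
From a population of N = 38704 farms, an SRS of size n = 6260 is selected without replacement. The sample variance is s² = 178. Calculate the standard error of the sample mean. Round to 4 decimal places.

0.1544

Under SRS without replacement, Var(ȳ) = (1 − f)·s²/n with f = n/N = 6260/38704 = 0.16174039.
Var(ȳ) = (1 − 0.16174039)·178/6260 = 0.83825961·0.028434505 = 0.023835497.
SE(ȳ) = √(0.023835497) = 0.1544.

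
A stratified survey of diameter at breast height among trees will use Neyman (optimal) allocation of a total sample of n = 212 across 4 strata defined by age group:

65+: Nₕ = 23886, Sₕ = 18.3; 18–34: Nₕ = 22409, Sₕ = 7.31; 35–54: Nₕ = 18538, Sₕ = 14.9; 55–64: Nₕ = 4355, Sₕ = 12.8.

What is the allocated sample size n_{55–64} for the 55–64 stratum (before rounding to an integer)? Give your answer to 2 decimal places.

12.67

Neyman allocation: nₕ = n·NₕSₕ / Σⱼ NⱼSⱼ.
Σ NⱼSⱼ = 23886·18.3 + 22409·7.31 + 18538·14.9 + 4355·12.8 = 932883.79.
n_{55–64} = 212·4355·12.8 / 932883.79 = 12.67.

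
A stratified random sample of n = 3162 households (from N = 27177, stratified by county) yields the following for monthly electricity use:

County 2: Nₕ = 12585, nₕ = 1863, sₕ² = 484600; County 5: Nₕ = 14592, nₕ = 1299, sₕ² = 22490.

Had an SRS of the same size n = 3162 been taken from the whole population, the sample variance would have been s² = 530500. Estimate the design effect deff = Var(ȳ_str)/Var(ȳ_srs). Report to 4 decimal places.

0.3512

Var(ȳ_str) = Σ Wₕ²(1−fₕ)sₕ²/nₕ with Wₕ = Nₕ/27177:
  County 2: (12585/27177)²·(1−1863/12585)·484600/1863 = 47.522201
  County 5: (14592/27177)²·(1−1299/14592)·22490/1299 = 4.5468968
  → Var(ȳ_str) = 52.069098.
Var(ȳ_srs) = (1 − 3162/27177)·530500/3162 = 148.25338.
deff = 52.069098 / 148.25338 = 0.3512.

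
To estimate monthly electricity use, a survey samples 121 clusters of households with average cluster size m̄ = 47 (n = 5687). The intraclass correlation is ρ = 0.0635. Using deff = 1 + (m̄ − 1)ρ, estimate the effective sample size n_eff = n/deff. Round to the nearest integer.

deff = 1 + (47 − 1)·0.0635 = 1 + 2.921 = 3.921.
n_eff = 5687 / 3.921 = 1450.

1450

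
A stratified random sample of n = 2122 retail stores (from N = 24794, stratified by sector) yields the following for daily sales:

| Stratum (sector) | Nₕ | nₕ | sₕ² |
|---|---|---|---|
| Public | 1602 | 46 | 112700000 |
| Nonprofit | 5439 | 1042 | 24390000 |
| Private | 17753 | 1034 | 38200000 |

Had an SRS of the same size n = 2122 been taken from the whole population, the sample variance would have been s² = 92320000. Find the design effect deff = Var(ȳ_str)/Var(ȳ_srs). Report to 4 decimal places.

0.7210

Var(ȳ_str) = Σ Wₕ²(1−fₕ)sₕ²/nₕ with Wₕ = Nₕ/24794:
  Public: (1602/24794)²·(1−46/1602)·112700000/46 = 9934.4767
  Nonprofit: (5439/24794)²·(1−1042/5439)·24390000/1042 = 910.59741
  Private: (17753/24794)²·(1−1034/17753)·38200000/1034 = 17837.405
  → Var(ȳ_str) = 28682.479.
Var(ȳ_srs) = (1 − 2122/24794)·92320000/2122 = 39782.645.
deff = 28682.479 / 39782.645 = 0.7210.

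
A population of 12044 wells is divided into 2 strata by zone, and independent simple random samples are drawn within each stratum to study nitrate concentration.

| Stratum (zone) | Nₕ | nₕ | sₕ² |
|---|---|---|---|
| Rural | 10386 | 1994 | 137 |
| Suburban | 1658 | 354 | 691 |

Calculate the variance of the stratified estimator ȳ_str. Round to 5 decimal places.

0.07038

Var(ȳ_str) = Σₕ Wₕ²(1 − fₕ)sₕ²/nₕ with Wₕ = Nₕ/N, N = 12044.
Rural: Wₕ = 0.86233809; term = 0.86233809²·(1 − 0.19198922)·137/1994 = 0.041282664.
Suburban: Wₕ = 0.13766191; term = 0.13766191²·(1 − 0.21351025)·691/354 = 0.029093462.
Sum = 0.070376126.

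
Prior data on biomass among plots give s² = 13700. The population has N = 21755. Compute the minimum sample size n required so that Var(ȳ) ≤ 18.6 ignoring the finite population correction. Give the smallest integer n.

Without fpc, n₀ = s²/D = 13700/18.6 = 736.5591.
Rounding up, n = 737.

737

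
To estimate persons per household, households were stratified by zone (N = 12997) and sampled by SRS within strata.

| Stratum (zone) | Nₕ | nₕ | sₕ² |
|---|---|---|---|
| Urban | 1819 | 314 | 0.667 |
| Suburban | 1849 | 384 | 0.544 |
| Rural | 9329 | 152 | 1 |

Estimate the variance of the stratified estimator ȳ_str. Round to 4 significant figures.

0.003391

Var(ȳ_str) = Σₕ Wₕ²(1 − fₕ)sₕ²/nₕ with Wₕ = Nₕ/N, N = 12997.
Urban: Wₕ = 0.13995537; term = 0.13995537²·(1 − 0.17262232)·0.667/314 = 3.4425412 × 10^-5.
Suburban: Wₕ = 0.14226360; term = 0.14226360²·(1 − 0.20767983)·0.544/384 = 2.2717261 × 10^-5.
Rural: Wₕ = 0.71778103; term = 0.71778103²·(1 − 0.01629328)·1/152 = 0.0033343102.
Sum = 0.0033914529.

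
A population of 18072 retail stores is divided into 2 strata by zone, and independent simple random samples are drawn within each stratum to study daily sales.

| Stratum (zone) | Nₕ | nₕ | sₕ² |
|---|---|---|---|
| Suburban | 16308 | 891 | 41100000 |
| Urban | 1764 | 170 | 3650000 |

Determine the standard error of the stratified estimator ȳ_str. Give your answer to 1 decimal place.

Var(ȳ_str) = Σₕ Wₕ²(1 − fₕ)sₕ²/nₕ with Wₕ = Nₕ/N, N = 18072.
Suburban: Wₕ = 0.90239044; term = 0.90239044²·(1 − 0.05463576)·41100000/891 = 35510.13.
Urban: Wₕ = 0.09760956; term = 0.09760956²·(1 − 0.09637188)·3650000/170 = 184.84955.
Sum = 35694.98.
SE = √(35694.98) = 188.9.

188.9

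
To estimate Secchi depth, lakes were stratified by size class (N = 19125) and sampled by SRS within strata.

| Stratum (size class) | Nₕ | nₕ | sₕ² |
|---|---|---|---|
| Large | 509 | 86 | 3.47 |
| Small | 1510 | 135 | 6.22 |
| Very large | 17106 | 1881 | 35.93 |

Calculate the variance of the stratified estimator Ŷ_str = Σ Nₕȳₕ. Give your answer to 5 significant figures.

Var(Ŷ_str) = Σₕ Nₕ²(1 − fₕ)sₕ²/nₕ.
Large: 509²·(1 − 86/509)·3.47/86 = 8687.3871.
Small: 1510²·(1 − 135/1510)·6.22/135 = 95661.296.
Very large: 17106²·(1 − 1881/17106)·35.93/1881 = 4.9747836 × 10^6.
Sum = 5.0791323 × 10^6.

5.0791 × 10^6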